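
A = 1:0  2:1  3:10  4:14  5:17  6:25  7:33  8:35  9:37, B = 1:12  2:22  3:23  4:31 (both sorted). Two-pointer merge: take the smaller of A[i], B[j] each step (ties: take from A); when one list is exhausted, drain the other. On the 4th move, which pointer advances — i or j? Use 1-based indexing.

[i=1,j=1] A[i]=0<=B[j]=12 take 0 → i++
[i=2,j=1] A[i]=1<=B[j]=12 take 1 → i++
[i=3,j=1] A[i]=10<=B[j]=12 take 10 → i++
[i=4,j=1] A[i]=14>B[j]=12 take 12 → j++

j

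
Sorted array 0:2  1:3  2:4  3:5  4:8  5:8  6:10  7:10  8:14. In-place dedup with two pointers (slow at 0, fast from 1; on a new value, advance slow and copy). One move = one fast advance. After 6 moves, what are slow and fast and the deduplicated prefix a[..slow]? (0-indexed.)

slow=5, fast=7, prefix=[2, 3, 4, 5, 8, 10]

slow=0 fast=1: a[fast]=3≠a[slow]=2 write a[1]=3, slow++,fast++
slow=1 fast=2: a[fast]=4≠a[slow]=3 write a[2]=4, slow++,fast++
slow=2 fast=3: a[fast]=5≠a[slow]=4 write a[3]=5, slow++,fast++
slow=3 fast=4: a[fast]=8≠a[slow]=5 write a[4]=8, slow++,fast++
slow=4 fast=5: a[fast]=8=a[slow] dup, fast++
slow=4 fast=6: a[fast]=10≠a[slow]=8 write a[5]=10, slow++,fast++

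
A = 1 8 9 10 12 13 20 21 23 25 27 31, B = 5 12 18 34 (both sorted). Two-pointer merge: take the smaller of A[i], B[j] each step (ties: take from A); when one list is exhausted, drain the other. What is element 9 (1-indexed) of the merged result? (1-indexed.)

merged[9] = 18

i=1 j=1: A[i]=1<=B[j]=5 take 1, i++
i=2 j=1: A[i]=8>B[j]=5 take 5, j++
i=2 j=2: A[i]=8<=B[j]=12 take 8, i++
i=3 j=2: A[i]=9<=B[j]=12 take 9, i++
i=4 j=2: A[i]=10<=B[j]=12 take 10, i++
i=5 j=2: A[i]=12<=B[j]=12 take 12, i++
i=6 j=2: A[i]=13>B[j]=12 take 12, j++
i=6 j=3: A[i]=13<=B[j]=18 take 13, i++
i=7 j=3: A[i]=20>B[j]=18 take 18, j++
i=7 j=4: A[i]=20<=B[j]=34 take 20, i++
i=8 j=4: A[i]=21<=B[j]=34 take 21, i++
i=9 j=4: A[i]=23<=B[j]=34 take 23, i++
i=10 j=4: A[i]=25<=B[j]=34 take 25, i++
i=11 j=4: A[i]=27<=B[j]=34 take 27, i++
i=12 j=4: A[i]=31<=B[j]=34 take 31, i++
i=13 j=4: A done, take B[j]=34, j++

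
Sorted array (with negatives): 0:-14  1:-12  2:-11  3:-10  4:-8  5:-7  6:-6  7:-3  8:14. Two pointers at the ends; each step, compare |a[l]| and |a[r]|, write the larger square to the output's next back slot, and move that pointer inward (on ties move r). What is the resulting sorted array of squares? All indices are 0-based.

[9, 36, 49, 64, 100, 121, 144, 196, 196]

[0,8] |-14|<=|14| out[8]=196 → r--
[0,7] |-14|>|-3| out[7]=196 → l++
[1,7] |-12|>|-3| out[6]=144 → l++
[2,7] |-11|>|-3| out[5]=121 → l++
[3,7] |-10|>|-3| out[4]=100 → l++
[4,7] |-8|>|-3| out[3]=64 → l++
[5,7] |-7|>|-3| out[2]=49 → l++
[6,7] |-6|>|-3| out[1]=36 → l++
[7,7] |-3|<=|-3| out[0]=9 → r--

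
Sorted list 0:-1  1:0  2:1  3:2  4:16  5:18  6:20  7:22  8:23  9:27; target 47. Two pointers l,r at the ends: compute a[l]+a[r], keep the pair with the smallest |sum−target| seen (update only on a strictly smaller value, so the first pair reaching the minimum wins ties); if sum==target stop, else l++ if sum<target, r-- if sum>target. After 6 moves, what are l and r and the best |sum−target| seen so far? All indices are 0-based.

l=6, r=9, best |Δ|=2

[0,9] -1+27=26 d=21 * → l++
[1,9] 0+27=27 d=20 * → l++
[2,9] 1+27=28 d=19 * → l++
[3,9] 2+27=29 d=18 * → l++
[4,9] 16+27=43 d=4 * → l++
[5,9] 18+27=45 d=2 * → l++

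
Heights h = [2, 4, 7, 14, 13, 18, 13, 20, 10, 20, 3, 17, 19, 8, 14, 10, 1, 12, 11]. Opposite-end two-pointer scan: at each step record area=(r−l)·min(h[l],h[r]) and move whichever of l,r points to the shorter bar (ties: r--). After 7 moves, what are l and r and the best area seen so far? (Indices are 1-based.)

l=4, r=15, best area=168

l=1 r=19: min(2,11)*18=36 best=36 *, l++
l=2 r=19: min(4,11)*17=68 best=68 *, l++
l=3 r=19: min(7,11)*16=112 best=112 *, l++
l=4 r=19: min(14,11)*15=165 best=165 *, r--
l=4 r=18: min(14,12)*14=168 best=168 *, r--
l=4 r=17: min(14,1)*13=13 best=168, r--
l=4 r=16: min(14,10)*12=120 best=168, r--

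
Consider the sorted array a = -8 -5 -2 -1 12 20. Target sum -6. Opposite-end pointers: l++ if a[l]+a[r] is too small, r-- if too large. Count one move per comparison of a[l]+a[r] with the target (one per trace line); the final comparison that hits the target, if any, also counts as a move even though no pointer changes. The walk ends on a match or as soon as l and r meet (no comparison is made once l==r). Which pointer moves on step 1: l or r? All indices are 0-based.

l=0 r=5: -8+20=12 >-6, r--

r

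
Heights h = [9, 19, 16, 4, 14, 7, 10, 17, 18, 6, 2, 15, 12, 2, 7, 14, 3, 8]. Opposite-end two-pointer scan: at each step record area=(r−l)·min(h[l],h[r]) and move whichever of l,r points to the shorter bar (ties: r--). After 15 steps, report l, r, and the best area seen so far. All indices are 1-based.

[1,18] min(9,8)*17=136 best=136 * → r--
[1,17] min(9,3)*16=48 best=136 → r--
[1,16] min(9,14)*15=135 best=136 → l++
[2,16] min(19,14)*14=196 best=196 * → r--
[2,15] min(19,7)*13=91 best=196 → r--
[2,14] min(19,2)*12=24 best=196 → r--
[2,13] min(19,12)*11=132 best=196 → r--
[2,12] min(19,15)*10=150 best=196 → r--
[2,11] min(19,2)*9=18 best=196 → r--
[2,10] min(19,6)*8=48 best=196 → r--
[2,9] min(19,18)*7=126 best=196 → r--
[2,8] min(19,17)*6=102 best=196 → r--
[2,7] min(19,10)*5=50 best=196 → r--
[2,6] min(19,7)*4=28 best=196 → r--
[2,5] min(19,14)*3=42 best=196 → r--

l=2, r=4, best area=196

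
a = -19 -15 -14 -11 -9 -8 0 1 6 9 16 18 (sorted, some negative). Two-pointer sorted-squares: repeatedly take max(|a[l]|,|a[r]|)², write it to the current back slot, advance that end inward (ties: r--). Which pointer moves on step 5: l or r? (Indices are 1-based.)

l=1 r=12: |-19|>|18| out[12]=361, l++
l=2 r=12: |-15|<=|18| out[11]=324, r--
l=2 r=11: |-15|<=|16| out[10]=256, r--
l=2 r=10: |-15|>|9| out[9]=225, l++
l=3 r=10: |-14|>|9| out[8]=196, l++

l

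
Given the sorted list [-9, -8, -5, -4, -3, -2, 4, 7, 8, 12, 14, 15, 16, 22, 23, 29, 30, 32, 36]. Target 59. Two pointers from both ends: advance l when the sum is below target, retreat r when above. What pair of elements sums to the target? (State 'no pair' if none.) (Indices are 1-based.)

(23, 36)

[1,19] -9+36=27 <59 → l++
[2,19] -8+36=28 <59 → l++
[3,19] -5+36=31 <59 → l++
[4,19] -4+36=32 <59 → l++
[5,19] -3+36=33 <59 → l++
[6,19] -2+36=34 <59 → l++
[7,19] 4+36=40 <59 → l++
[8,19] 7+36=43 <59 → l++
[9,19] 8+36=44 <59 → l++
[10,19] 12+36=48 <59 → l++
[11,19] 14+36=50 <59 → l++
[12,19] 15+36=51 <59 → l++
[13,19] 16+36=52 <59 → l++
[14,19] 22+36=58 <59 → l++
[15,19] 23+36=59 → found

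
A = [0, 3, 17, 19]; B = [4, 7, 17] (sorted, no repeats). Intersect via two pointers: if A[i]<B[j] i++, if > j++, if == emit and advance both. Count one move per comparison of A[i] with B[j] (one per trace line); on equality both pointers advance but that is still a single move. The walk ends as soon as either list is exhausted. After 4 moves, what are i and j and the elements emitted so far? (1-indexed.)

[i=1,j=1] 0<4 → i++
[i=2,j=1] 3<4 → i++
[i=3,j=1] 17>4 → j++
[i=3,j=2] 17>7 → j++

i=3, j=3, emitted=[]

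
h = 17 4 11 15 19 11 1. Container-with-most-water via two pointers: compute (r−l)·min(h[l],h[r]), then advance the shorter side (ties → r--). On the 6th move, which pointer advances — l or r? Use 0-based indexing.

l=0 r=6: min(17,1)*6=6 best=6 *, r--
l=0 r=5: min(17,11)*5=55 best=55 *, r--
l=0 r=4: min(17,19)*4=68 best=68 *, l++
l=1 r=4: min(4,19)*3=12 best=68, l++
l=2 r=4: min(11,19)*2=22 best=68, l++
l=3 r=4: min(15,19)*1=15 best=68, l++

l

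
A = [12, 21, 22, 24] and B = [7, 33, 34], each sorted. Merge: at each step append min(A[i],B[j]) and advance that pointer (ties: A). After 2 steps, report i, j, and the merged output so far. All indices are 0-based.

i=1, j=1, merged so far=[7, 12]

i=0 j=0: A[i]=12>B[j]=7 take 7, j++
i=0 j=1: A[i]=12<=B[j]=33 take 12, i++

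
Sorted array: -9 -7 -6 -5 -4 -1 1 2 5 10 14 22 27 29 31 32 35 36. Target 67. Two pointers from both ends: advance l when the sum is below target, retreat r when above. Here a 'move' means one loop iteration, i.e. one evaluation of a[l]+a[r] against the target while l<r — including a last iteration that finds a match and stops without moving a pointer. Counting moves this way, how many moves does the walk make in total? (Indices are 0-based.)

[0,17] -9+36=27 <67 → l++
[1,17] -7+36=29 <67 → l++
[2,17] -6+36=30 <67 → l++
[3,17] -5+36=31 <67 → l++
[4,17] -4+36=32 <67 → l++
[5,17] -1+36=35 <67 → l++
[6,17] 1+36=37 <67 → l++
[7,17] 2+36=38 <67 → l++
[8,17] 5+36=41 <67 → l++
[9,17] 10+36=46 <67 → l++
[10,17] 14+36=50 <67 → l++
[11,17] 22+36=58 <67 → l++
[12,17] 27+36=63 <67 → l++
[13,17] 29+36=65 <67 → l++
[14,17] 31+36=67 → found

15 moves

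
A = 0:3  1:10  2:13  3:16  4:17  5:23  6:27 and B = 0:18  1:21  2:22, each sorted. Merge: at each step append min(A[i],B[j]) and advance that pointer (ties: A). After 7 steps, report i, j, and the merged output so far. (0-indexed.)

[i=0,j=0] A[i]=3<=B[j]=18 take 3 → i++
[i=1,j=0] A[i]=10<=B[j]=18 take 10 → i++
[i=2,j=0] A[i]=13<=B[j]=18 take 13 → i++
[i=3,j=0] A[i]=16<=B[j]=18 take 16 → i++
[i=4,j=0] A[i]=17<=B[j]=18 take 17 → i++
[i=5,j=0] A[i]=23>B[j]=18 take 18 → j++
[i=5,j=1] A[i]=23>B[j]=21 take 21 → j++

i=5, j=2, merged so far=[3, 10, 13, 16, 17, 18, 21]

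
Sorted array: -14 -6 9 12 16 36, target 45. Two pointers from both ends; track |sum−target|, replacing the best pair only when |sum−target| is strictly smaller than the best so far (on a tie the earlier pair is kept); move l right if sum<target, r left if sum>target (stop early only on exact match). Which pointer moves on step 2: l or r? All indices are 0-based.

[0,5] -14+36=22 d=23 * → l++
[1,5] -6+36=30 d=15 * → l++

l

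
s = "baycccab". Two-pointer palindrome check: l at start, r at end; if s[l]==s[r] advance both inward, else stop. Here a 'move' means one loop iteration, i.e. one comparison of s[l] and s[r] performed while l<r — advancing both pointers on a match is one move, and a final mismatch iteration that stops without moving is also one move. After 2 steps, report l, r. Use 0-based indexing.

l=2, r=5

[0,7] 'b'=='b' → l++,r--
[1,6] 'a'=='a' → l++,r--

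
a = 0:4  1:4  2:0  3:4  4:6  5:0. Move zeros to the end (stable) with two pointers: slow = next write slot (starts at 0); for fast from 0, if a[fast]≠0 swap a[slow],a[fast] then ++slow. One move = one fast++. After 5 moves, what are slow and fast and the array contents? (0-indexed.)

slow=4, fast=5, a=[4, 4, 4, 6, 0, 0]

slow=0 fast=0: a[fast]=4≠0 swap→a[0]=4, slow++,fast++
slow=1 fast=1: a[fast]=4≠0 swap→a[1]=4, slow++,fast++
slow=2 fast=2: a[fast]=0, fast++
slow=2 fast=3: a[fast]=4≠0 swap→a[2]=4, slow++,fast++
slow=3 fast=4: a[fast]=6≠0 swap→a[3]=6, slow++,fast++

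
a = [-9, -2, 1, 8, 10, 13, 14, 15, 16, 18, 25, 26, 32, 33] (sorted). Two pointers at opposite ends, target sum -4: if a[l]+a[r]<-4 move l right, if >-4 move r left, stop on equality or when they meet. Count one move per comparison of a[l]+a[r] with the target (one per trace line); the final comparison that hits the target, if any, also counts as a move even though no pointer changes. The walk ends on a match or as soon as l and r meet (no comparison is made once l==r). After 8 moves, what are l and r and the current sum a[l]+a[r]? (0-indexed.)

l=0 r=13: -9+33=24 >-4, r--
l=0 r=12: -9+32=23 >-4, r--
l=0 r=11: -9+26=17 >-4, r--
l=0 r=10: -9+25=16 >-4, r--
l=0 r=9: -9+18=9 >-4, r--
l=0 r=8: -9+16=7 >-4, r--
l=0 r=7: -9+15=6 >-4, r--
l=0 r=6: -9+14=5 >-4, r--

l=0, r=5, sum=4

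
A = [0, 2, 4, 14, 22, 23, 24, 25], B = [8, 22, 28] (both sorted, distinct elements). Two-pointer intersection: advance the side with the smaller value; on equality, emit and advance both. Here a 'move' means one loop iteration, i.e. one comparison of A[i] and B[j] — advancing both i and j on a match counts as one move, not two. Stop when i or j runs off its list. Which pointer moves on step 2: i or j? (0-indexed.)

[i=0,j=0] 0<8 → i++
[i=1,j=0] 2<8 → i++

i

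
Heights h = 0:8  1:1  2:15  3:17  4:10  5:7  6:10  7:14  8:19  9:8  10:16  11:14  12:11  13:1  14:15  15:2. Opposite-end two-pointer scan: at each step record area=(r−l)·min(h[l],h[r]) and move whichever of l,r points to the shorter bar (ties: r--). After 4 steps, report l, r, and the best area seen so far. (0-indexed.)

[0,15] min(8,2)*15=30 best=30 * → r--
[0,14] min(8,15)*14=112 best=112 * → l++
[1,14] min(1,15)*13=13 best=112 → l++
[2,14] min(15,15)*12=180 best=180 * → r--

l=2, r=13, best area=180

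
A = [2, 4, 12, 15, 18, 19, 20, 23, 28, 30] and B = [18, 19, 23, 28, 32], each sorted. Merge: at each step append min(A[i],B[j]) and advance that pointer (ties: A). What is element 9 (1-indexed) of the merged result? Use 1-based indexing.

[i=1,j=1] A[i]=2<=B[j]=18 take 2 → i++
[i=2,j=1] A[i]=4<=B[j]=18 take 4 → i++
[i=3,j=1] A[i]=12<=B[j]=18 take 12 → i++
[i=4,j=1] A[i]=15<=B[j]=18 take 15 → i++
[i=5,j=1] A[i]=18<=B[j]=18 take 18 → i++
[i=6,j=1] A[i]=19>B[j]=18 take 18 → j++
[i=6,j=2] A[i]=19<=B[j]=19 take 19 → i++
[i=7,j=2] A[i]=20>B[j]=19 take 19 → j++
[i=7,j=3] A[i]=20<=B[j]=23 take 20 → i++
[i=8,j=3] A[i]=23<=B[j]=23 take 23 → i++
[i=9,j=3] A[i]=28>B[j]=23 take 23 → j++
[i=9,j=4] A[i]=28<=B[j]=28 take 28 → i++
[i=10,j=4] A[i]=30>B[j]=28 take 28 → j++
[i=10,j=5] A[i]=30<=B[j]=32 take 30 → i++
[i=11,j=5] A done, take B[j]=32 → j++

merged[9] = 20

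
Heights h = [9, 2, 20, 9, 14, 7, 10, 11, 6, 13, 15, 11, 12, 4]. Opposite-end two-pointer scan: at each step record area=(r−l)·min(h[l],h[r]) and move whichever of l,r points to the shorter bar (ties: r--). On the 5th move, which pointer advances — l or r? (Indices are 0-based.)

r

[0,13] min(9,4)*13=52 best=52 * → r--
[0,12] min(9,12)*12=108 best=108 * → l++
[1,12] min(2,12)*11=22 best=108 → l++
[2,12] min(20,12)*10=120 best=120 * → r--
[2,11] min(20,11)*9=99 best=120 → r--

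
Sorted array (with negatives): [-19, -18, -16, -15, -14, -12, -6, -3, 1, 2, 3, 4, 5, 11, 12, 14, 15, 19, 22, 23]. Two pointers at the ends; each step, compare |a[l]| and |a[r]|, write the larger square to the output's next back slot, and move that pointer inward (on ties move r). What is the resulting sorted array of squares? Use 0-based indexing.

[0,19] |-19|<=|23| out[19]=529 → r--
[0,18] |-19|<=|22| out[18]=484 → r--
[0,17] |-19|<=|19| out[17]=361 → r--
[0,16] |-19|>|15| out[16]=361 → l++
[1,16] |-18|>|15| out[15]=324 → l++
[2,16] |-16|>|15| out[14]=256 → l++
[3,16] |-15|<=|15| out[13]=225 → r--
[3,15] |-15|>|14| out[12]=225 → l++
[4,15] |-14|<=|14| out[11]=196 → r--
[4,14] |-14|>|12| out[10]=196 → l++
[5,14] |-12|<=|12| out[9]=144 → r--
[5,13] |-12|>|11| out[8]=144 → l++
[6,13] |-6|<=|11| out[7]=121 → r--
[6,12] |-6|>|5| out[6]=36 → l++
[7,12] |-3|<=|5| out[5]=25 → r--
[7,11] |-3|<=|4| out[4]=16 → r--
[7,10] |-3|<=|3| out[3]=9 → r--
[7,9] |-3|>|2| out[2]=9 → l++
[8,9] |1|<=|2| out[1]=4 → r--
[8,8] |1|<=|1| out[0]=1 → r--

[1, 4, 9, 9, 16, 25, 36, 121, 144, 144, 196, 196, 225, 225, 256, 324, 361, 361, 484, 529]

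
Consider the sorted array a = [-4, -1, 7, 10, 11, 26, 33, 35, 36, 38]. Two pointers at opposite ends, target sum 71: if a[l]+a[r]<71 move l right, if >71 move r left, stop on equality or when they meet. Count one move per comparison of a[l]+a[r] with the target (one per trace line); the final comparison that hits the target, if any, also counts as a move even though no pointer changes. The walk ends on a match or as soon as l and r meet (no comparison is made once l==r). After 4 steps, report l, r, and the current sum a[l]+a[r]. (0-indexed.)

[0,9] -4+38=34 <71 → l++
[1,9] -1+38=37 <71 → l++
[2,9] 7+38=45 <71 → l++
[3,9] 10+38=48 <71 → l++

l=4, r=9, sum=49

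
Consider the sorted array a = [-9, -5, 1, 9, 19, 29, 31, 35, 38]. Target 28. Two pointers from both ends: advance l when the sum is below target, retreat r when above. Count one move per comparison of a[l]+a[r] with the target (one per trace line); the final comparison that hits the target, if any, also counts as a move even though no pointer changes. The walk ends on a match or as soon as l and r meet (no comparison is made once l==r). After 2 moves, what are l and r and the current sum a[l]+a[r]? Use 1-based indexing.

l=1 r=9: -9+38=29 >28, r--
l=1 r=8: -9+35=26 <28, l++

l=2, r=8, sum=30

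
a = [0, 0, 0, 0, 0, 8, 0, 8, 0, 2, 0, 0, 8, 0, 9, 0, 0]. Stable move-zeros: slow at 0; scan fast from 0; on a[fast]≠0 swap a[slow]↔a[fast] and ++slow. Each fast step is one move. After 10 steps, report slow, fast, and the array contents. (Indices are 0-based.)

slow=0 fast=0: a[fast]=0, fast++
slow=0 fast=1: a[fast]=0, fast++
slow=0 fast=2: a[fast]=0, fast++
slow=0 fast=3: a[fast]=0, fast++
slow=0 fast=4: a[fast]=0, fast++
slow=0 fast=5: a[fast]=8≠0 swap→a[0]=8, slow++,fast++
slow=1 fast=6: a[fast]=0, fast++
slow=1 fast=7: a[fast]=8≠0 swap→a[1]=8, slow++,fast++
slow=2 fast=8: a[fast]=0, fast++
slow=2 fast=9: a[fast]=2≠0 swap→a[2]=2, slow++,fast++

slow=3, fast=10, a=[8, 8, 2, 0, 0, 0, 0, 0, 0, 0, 0, 0, 8, 0, 9, 0, 0]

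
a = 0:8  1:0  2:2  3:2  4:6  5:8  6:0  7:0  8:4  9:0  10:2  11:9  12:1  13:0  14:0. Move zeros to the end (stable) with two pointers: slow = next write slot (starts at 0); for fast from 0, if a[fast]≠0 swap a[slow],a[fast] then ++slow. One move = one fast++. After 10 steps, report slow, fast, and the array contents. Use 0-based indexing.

slow=0 fast=0: a[fast]=8≠0 swap→a[0]=8, slow++,fast++
slow=1 fast=1: a[fast]=0, fast++
slow=1 fast=2: a[fast]=2≠0 swap→a[1]=2, slow++,fast++
slow=2 fast=3: a[fast]=2≠0 swap→a[2]=2, slow++,fast++
slow=3 fast=4: a[fast]=6≠0 swap→a[3]=6, slow++,fast++
slow=4 fast=5: a[fast]=8≠0 swap→a[4]=8, slow++,fast++
slow=5 fast=6: a[fast]=0, fast++
slow=5 fast=7: a[fast]=0, fast++
slow=5 fast=8: a[fast]=4≠0 swap→a[5]=4, slow++,fast++
slow=6 fast=9: a[fast]=0, fast++

slow=6, fast=10, a=[8, 2, 2, 6, 8, 4, 0, 0, 0, 0, 2, 9, 1, 0, 0]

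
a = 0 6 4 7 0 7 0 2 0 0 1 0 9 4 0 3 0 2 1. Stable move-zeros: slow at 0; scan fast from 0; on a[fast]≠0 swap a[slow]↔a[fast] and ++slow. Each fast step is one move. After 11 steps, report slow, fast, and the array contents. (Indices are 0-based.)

(s=0,f=0) a[fast]=0 → fast++
(s=0,f=1) a[fast]=6≠0 swap→a[0]=6 → slow++,fast++
(s=1,f=2) a[fast]=4≠0 swap→a[1]=4 → slow++,fast++
(s=2,f=3) a[fast]=7≠0 swap→a[2]=7 → slow++,fast++
(s=3,f=4) a[fast]=0 → fast++
(s=3,f=5) a[fast]=7≠0 swap→a[3]=7 → slow++,fast++
(s=4,f=6) a[fast]=0 → fast++
(s=4,f=7) a[fast]=2≠0 swap→a[4]=2 → slow++,fast++
(s=5,f=8) a[fast]=0 → fast++
(s=5,f=9) a[fast]=0 → fast++
(s=5,f=10) a[fast]=1≠0 swap→a[5]=1 → slow++,fast++

slow=6, fast=11, a=[6, 4, 7, 7, 2, 1, 0, 0, 0, 0, 0, 0, 9, 4, 0, 3, 0, 2, 1]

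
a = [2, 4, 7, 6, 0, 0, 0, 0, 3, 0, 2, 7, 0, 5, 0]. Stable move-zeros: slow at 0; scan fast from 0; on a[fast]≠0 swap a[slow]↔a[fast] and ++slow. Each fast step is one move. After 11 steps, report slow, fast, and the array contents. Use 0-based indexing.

(s=0,f=0) a[fast]=2≠0 swap→a[0]=2 → slow++,fast++
(s=1,f=1) a[fast]=4≠0 swap→a[1]=4 → slow++,fast++
(s=2,f=2) a[fast]=7≠0 swap→a[2]=7 → slow++,fast++
(s=3,f=3) a[fast]=6≠0 swap→a[3]=6 → slow++,fast++
(s=4,f=4) a[fast]=0 → fast++
(s=4,f=5) a[fast]=0 → fast++
(s=4,f=6) a[fast]=0 → fast++
(s=4,f=7) a[fast]=0 → fast++
(s=4,f=8) a[fast]=3≠0 swap→a[4]=3 → slow++,fast++
(s=5,f=9) a[fast]=0 → fast++
(s=5,f=10) a[fast]=2≠0 swap→a[5]=2 → slow++,fast++

slow=6, fast=11, a=[2, 4, 7, 6, 3, 2, 0, 0, 0, 0, 0, 7, 0, 5, 0]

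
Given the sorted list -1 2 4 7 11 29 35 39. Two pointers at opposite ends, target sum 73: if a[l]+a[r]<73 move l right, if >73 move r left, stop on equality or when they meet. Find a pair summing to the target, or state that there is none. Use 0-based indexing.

[0,7] -1+39=38 <73 → l++
[1,7] 2+39=41 <73 → l++
[2,7] 4+39=43 <73 → l++
[3,7] 7+39=46 <73 → l++
[4,7] 11+39=50 <73 → l++
[5,7] 29+39=68 <73 → l++
[6,7] 35+39=74 >73 → r--

no pair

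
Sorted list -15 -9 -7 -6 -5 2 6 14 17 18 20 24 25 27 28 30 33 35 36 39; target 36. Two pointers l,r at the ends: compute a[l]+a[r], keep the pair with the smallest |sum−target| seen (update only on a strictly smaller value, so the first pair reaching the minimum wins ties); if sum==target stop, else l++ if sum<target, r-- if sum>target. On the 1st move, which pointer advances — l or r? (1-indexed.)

[1,20] -15+39=24 d=12 * → l++

l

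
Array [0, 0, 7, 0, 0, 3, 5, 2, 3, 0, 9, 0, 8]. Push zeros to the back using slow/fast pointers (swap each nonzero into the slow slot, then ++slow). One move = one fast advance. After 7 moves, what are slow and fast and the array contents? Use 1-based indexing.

(s=1,f=1) a[fast]=0 → fast++
(s=1,f=2) a[fast]=0 → fast++
(s=1,f=3) a[fast]=7≠0 swap→a[1]=7 → slow++,fast++
(s=2,f=4) a[fast]=0 → fast++
(s=2,f=5) a[fast]=0 → fast++
(s=2,f=6) a[fast]=3≠0 swap→a[2]=3 → slow++,fast++
(s=3,f=7) a[fast]=5≠0 swap→a[3]=5 → slow++,fast++

slow=4, fast=8, a=[7, 3, 5, 0, 0, 0, 0, 2, 3, 0, 9, 0, 8]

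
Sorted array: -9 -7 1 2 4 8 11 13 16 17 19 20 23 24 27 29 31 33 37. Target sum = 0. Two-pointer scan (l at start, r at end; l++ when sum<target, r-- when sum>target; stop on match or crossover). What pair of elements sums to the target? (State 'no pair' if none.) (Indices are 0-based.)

l=0 r=18: -9+37=28 >0, r--
l=0 r=17: -9+33=24 >0, r--
l=0 r=16: -9+31=22 >0, r--
l=0 r=15: -9+29=20 >0, r--
l=0 r=14: -9+27=18 >0, r--
l=0 r=13: -9+24=15 >0, r--
l=0 r=12: -9+23=14 >0, r--
l=0 r=11: -9+20=11 >0, r--
l=0 r=10: -9+19=10 >0, r--
l=0 r=9: -9+17=8 >0, r--
l=0 r=8: -9+16=7 >0, r--
l=0 r=7: -9+13=4 >0, r--
l=0 r=6: -9+11=2 >0, r--
l=0 r=5: -9+8=-1 <0, l++
l=1 r=5: -7+8=1 >0, r--
l=1 r=4: -7+4=-3 <0, l++
l=2 r=4: 1+4=5 >0, r--
l=2 r=3: 1+2=3 >0, r--

no pair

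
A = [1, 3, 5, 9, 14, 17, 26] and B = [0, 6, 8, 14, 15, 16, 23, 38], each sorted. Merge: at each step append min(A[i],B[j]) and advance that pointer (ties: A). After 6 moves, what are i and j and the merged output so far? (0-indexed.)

i=0 j=0: A[i]=1>B[j]=0 take 0, j++
i=0 j=1: A[i]=1<=B[j]=6 take 1, i++
i=1 j=1: A[i]=3<=B[j]=6 take 3, i++
i=2 j=1: A[i]=5<=B[j]=6 take 5, i++
i=3 j=1: A[i]=9>B[j]=6 take 6, j++
i=3 j=2: A[i]=9>B[j]=8 take 8, j++

i=3, j=3, merged so far=[0, 1, 3, 5, 6, 8]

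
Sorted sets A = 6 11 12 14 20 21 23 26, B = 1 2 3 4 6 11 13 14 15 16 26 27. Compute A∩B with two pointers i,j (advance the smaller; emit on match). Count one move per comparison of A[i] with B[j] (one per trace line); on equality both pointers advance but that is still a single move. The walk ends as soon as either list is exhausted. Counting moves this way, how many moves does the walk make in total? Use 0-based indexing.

15 moves

[i=0,j=0] 6>1 → j++
[i=0,j=1] 6>2 → j++
[i=0,j=2] 6>3 → j++
[i=0,j=3] 6>4 → j++
[i=0,j=4] 6==6 emit → i++,j++
[i=1,j=5] 11==11 emit → i++,j++
[i=2,j=6] 12<13 → i++
[i=3,j=6] 14>13 → j++
[i=3,j=7] 14==14 emit → i++,j++
[i=4,j=8] 20>15 → j++
[i=4,j=9] 20>16 → j++
[i=4,j=10] 20<26 → i++
[i=5,j=10] 21<26 → i++
[i=6,j=10] 23<26 → i++
[i=7,j=10] 26==26 emit → i++,j++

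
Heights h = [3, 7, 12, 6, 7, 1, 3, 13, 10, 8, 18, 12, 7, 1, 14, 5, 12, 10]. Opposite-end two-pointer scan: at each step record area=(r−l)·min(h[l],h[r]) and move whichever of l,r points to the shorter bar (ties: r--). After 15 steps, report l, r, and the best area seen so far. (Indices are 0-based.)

l=10, r=12, best area=168

[0,17] min(3,10)*17=51 best=51 * → l++
[1,17] min(7,10)*16=112 best=112 * → l++
[2,17] min(12,10)*15=150 best=150 * → r--
[2,16] min(12,12)*14=168 best=168 * → r--
[2,15] min(12,5)*13=65 best=168 → r--
[2,14] min(12,14)*12=144 best=168 → l++
[3,14] min(6,14)*11=66 best=168 → l++
[4,14] min(7,14)*10=70 best=168 → l++
[5,14] min(1,14)*9=9 best=168 → l++
[6,14] min(3,14)*8=24 best=168 → l++
[7,14] min(13,14)*7=91 best=168 → l++
[8,14] min(10,14)*6=60 best=168 → l++
[9,14] min(8,14)*5=40 best=168 → l++
[10,14] min(18,14)*4=56 best=168 → r--
[10,13] min(18,1)*3=3 best=168 → r--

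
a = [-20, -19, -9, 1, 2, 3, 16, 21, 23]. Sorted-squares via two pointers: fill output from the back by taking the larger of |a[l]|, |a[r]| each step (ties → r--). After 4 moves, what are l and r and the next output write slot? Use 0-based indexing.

l=0 r=8: |-20|<=|23| out[8]=529, r--
l=0 r=7: |-20|<=|21| out[7]=441, r--
l=0 r=6: |-20|>|16| out[6]=400, l++
l=1 r=6: |-19|>|16| out[5]=361, l++

l=2, r=6, next write slot=4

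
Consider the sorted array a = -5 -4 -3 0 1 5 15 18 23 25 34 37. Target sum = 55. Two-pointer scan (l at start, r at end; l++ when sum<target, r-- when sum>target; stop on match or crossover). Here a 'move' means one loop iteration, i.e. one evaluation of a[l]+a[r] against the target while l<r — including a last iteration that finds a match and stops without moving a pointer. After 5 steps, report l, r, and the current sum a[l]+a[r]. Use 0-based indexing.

l=5, r=11, sum=42

l=0 r=11: -5+37=32 <55, l++
l=1 r=11: -4+37=33 <55, l++
l=2 r=11: -3+37=34 <55, l++
l=3 r=11: 0+37=37 <55, l++
l=4 r=11: 1+37=38 <55, l++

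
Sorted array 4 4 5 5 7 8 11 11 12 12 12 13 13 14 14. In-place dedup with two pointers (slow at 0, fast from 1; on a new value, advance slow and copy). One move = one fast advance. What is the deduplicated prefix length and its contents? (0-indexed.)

slow=0 fast=1: a[fast]=4=a[slow] dup, fast++
slow=0 fast=2: a[fast]=5≠a[slow]=4 write a[1]=5, slow++,fast++
slow=1 fast=3: a[fast]=5=a[slow] dup, fast++
slow=1 fast=4: a[fast]=7≠a[slow]=5 write a[2]=7, slow++,fast++
slow=2 fast=5: a[fast]=8≠a[slow]=7 write a[3]=8, slow++,fast++
slow=3 fast=6: a[fast]=11≠a[slow]=8 write a[4]=11, slow++,fast++
slow=4 fast=7: a[fast]=11=a[slow] dup, fast++
slow=4 fast=8: a[fast]=12≠a[slow]=11 write a[5]=12, slow++,fast++
slow=5 fast=9: a[fast]=12=a[slow] dup, fast++
slow=5 fast=10: a[fast]=12=a[slow] dup, fast++
slow=5 fast=11: a[fast]=13≠a[slow]=12 write a[6]=13, slow++,fast++
slow=6 fast=12: a[fast]=13=a[slow] dup, fast++
slow=6 fast=13: a[fast]=14≠a[slow]=13 write a[7]=14, slow++,fast++
slow=7 fast=14: a[fast]=14=a[slow] dup, fast++

length 8; prefix = [4, 5, 7, 8, 11, 12, 13, 14]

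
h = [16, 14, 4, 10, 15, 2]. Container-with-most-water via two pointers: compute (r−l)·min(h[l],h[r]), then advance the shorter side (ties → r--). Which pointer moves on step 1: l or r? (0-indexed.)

r

l=0 r=5: min(16,2)*5=10 best=10 *, r--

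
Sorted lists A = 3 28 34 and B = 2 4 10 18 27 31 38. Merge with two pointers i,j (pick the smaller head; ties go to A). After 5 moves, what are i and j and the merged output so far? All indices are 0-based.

i=0 j=0: A[i]=3>B[j]=2 take 2, j++
i=0 j=1: A[i]=3<=B[j]=4 take 3, i++
i=1 j=1: A[i]=28>B[j]=4 take 4, j++
i=1 j=2: A[i]=28>B[j]=10 take 10, j++
i=1 j=3: A[i]=28>B[j]=18 take 18, j++

i=1, j=4, merged so far=[2, 3, 4, 10, 18]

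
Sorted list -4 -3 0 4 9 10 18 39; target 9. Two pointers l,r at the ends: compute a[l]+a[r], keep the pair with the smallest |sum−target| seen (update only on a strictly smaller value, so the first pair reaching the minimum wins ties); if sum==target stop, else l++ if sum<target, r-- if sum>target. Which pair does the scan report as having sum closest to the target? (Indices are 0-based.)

pair (0, 9) with sum 9 (|Δ|=0)

l=0 r=7: -4+39=35 d=26 *, r--
l=0 r=6: -4+18=14 d=5 *, r--
l=0 r=5: -4+10=6 d=3 *, l++
l=1 r=5: -3+10=7 d=2 *, l++
l=2 r=5: 0+10=10 d=1 *, r--
l=2 r=4: 0+9=9 d=0 *, stop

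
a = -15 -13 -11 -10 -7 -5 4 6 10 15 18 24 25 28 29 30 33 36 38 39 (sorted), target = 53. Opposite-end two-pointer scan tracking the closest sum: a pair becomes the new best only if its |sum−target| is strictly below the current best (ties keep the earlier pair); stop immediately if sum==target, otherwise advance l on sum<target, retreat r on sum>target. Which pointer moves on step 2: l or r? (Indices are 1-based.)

l=1 r=20: -15+39=24 d=29 *, l++
l=2 r=20: -13+39=26 d=27 *, l++

l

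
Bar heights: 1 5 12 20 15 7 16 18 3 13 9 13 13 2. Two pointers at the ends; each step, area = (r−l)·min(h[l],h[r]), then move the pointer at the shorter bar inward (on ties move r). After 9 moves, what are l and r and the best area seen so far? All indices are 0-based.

l=0 r=13: min(1,2)*13=13 best=13 *, l++
l=1 r=13: min(5,2)*12=24 best=24 *, r--
l=1 r=12: min(5,13)*11=55 best=55 *, l++
l=2 r=12: min(12,13)*10=120 best=120 *, l++
l=3 r=12: min(20,13)*9=117 best=120, r--
l=3 r=11: min(20,13)*8=104 best=120, r--
l=3 r=10: min(20,9)*7=63 best=120, r--
l=3 r=9: min(20,13)*6=78 best=120, r--
l=3 r=8: min(20,3)*5=15 best=120, r--

l=3, r=7, best area=120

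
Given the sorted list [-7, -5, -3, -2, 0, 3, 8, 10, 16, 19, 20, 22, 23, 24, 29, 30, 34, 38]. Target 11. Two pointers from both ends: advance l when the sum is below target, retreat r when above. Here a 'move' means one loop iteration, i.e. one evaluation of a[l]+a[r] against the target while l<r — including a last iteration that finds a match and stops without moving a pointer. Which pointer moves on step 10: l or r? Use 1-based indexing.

l

l=1 r=18: -7+38=31 >11, r--
l=1 r=17: -7+34=27 >11, r--
l=1 r=16: -7+30=23 >11, r--
l=1 r=15: -7+29=22 >11, r--
l=1 r=14: -7+24=17 >11, r--
l=1 r=13: -7+23=16 >11, r--
l=1 r=12: -7+22=15 >11, r--
l=1 r=11: -7+20=13 >11, r--
l=1 r=10: -7+19=12 >11, r--
l=1 r=9: -7+16=9 <11, l++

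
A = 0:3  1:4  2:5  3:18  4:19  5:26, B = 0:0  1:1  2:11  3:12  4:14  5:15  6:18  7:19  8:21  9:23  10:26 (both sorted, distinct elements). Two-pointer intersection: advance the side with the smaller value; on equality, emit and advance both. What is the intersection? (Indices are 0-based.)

i=0 j=0: 3>0, j++
i=0 j=1: 3>1, j++
i=0 j=2: 3<11, i++
i=1 j=2: 4<11, i++
i=2 j=2: 5<11, i++
i=3 j=2: 18>11, j++
i=3 j=3: 18>12, j++
i=3 j=4: 18>14, j++
i=3 j=5: 18>15, j++
i=3 j=6: 18==18 emit, i++,j++
i=4 j=7: 19==19 emit, i++,j++
i=5 j=8: 26>21, j++
i=5 j=9: 26>23, j++
i=5 j=10: 26==26 emit, i++,j++

intersection = [18, 19, 26]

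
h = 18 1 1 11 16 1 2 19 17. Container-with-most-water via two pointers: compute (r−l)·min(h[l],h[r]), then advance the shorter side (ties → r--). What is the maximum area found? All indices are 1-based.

max area = 136

l=1 r=9: min(18,17)*8=136 best=136 *, r--
l=1 r=8: min(18,19)*7=126 best=136, l++
l=2 r=8: min(1,19)*6=6 best=136, l++
l=3 r=8: min(1,19)*5=5 best=136, l++
l=4 r=8: min(11,19)*4=44 best=136, l++
l=5 r=8: min(16,19)*3=48 best=136, l++
l=6 r=8: min(1,19)*2=2 best=136, l++
l=7 r=8: min(2,19)*1=2 best=136, l++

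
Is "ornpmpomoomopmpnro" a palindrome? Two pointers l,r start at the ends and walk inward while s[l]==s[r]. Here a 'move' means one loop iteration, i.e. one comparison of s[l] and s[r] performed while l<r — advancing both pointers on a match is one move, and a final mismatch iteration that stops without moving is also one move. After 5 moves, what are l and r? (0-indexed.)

l=5, r=12

[0,17] 'o'=='o' → l++,r--
[1,16] 'r'=='r' → l++,r--
[2,15] 'n'=='n' → l++,r--
[3,14] 'p'=='p' → l++,r--
[4,13] 'm'=='m' → l++,r--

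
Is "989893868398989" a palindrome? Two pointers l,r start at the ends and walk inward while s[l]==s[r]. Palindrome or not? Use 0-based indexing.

l=0 r=14: '9'=='9', l++,r--
l=1 r=13: '8'=='8', l++,r--
l=2 r=12: '9'=='9', l++,r--
l=3 r=11: '8'=='8', l++,r--
l=4 r=10: '9'=='9', l++,r--
l=5 r=9: '3'=='3', l++,r--
l=6 r=8: '8'=='8', l++,r--

palindrome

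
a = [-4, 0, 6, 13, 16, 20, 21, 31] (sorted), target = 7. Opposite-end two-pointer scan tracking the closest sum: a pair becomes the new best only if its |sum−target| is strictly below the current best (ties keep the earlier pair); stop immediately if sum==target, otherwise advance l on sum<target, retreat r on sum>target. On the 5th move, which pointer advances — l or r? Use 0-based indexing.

r

[0,7] -4+31=27 d=20 * → r--
[0,6] -4+21=17 d=10 * → r--
[0,5] -4+20=16 d=9 * → r--
[0,4] -4+16=12 d=5 * → r--
[0,3] -4+13=9 d=2 * → r--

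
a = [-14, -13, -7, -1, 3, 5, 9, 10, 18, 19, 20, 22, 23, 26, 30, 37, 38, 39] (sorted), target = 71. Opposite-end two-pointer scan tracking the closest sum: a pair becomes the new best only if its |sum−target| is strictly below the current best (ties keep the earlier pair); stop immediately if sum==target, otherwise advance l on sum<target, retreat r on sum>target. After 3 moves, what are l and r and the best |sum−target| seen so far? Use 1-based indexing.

[1,18] -14+39=25 d=46 * → l++
[2,18] -13+39=26 d=45 * → l++
[3,18] -7+39=32 d=39 * → l++

l=4, r=18, best |Δ|=39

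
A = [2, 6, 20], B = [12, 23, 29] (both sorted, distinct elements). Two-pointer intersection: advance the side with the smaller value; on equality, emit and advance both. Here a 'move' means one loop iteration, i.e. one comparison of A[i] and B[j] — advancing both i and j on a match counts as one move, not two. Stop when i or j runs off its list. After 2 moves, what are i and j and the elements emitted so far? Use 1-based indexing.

i=1 j=1: 2<12, i++
i=2 j=1: 6<12, i++

i=3, j=1, emitted=[]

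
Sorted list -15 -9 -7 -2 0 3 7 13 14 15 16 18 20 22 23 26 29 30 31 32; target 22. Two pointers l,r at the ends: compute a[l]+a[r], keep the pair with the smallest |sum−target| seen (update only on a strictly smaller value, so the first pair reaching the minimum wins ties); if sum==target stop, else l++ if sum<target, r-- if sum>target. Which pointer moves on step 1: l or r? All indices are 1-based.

l

[1,20] -15+32=17 d=5 * → l++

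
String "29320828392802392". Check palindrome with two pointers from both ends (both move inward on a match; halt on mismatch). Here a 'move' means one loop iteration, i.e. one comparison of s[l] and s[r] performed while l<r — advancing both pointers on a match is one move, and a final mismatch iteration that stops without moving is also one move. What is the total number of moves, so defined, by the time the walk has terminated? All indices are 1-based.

8 moves

l=1 r=17: '2'=='2', l++,r--
l=2 r=16: '9'=='9', l++,r--
l=3 r=15: '3'=='3', l++,r--
l=4 r=14: '2'=='2', l++,r--
l=5 r=13: '0'=='0', l++,r--
l=6 r=12: '8'=='8', l++,r--
l=7 r=11: '2'=='2', l++,r--
l=8 r=10: '8'!='9', stop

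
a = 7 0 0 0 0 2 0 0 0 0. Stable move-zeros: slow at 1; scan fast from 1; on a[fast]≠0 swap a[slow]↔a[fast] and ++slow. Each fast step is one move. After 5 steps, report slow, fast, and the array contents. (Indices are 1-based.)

(s=1,f=1) a[fast]=7≠0 swap→a[1]=7 → slow++,fast++
(s=2,f=2) a[fast]=0 → fast++
(s=2,f=3) a[fast]=0 → fast++
(s=2,f=4) a[fast]=0 → fast++
(s=2,f=5) a[fast]=0 → fast++

slow=2, fast=6, a=[7, 0, 0, 0, 0, 2, 0, 0, 0, 0]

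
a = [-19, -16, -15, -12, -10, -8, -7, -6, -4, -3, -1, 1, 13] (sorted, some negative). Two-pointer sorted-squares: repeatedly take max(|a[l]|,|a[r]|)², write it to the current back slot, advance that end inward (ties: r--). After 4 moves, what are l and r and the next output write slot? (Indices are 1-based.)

l=4, r=12, next write slot=9

l=1 r=13: |-19|>|13| out[13]=361, l++
l=2 r=13: |-16|>|13| out[12]=256, l++
l=3 r=13: |-15|>|13| out[11]=225, l++
l=4 r=13: |-12|<=|13| out[10]=169, r--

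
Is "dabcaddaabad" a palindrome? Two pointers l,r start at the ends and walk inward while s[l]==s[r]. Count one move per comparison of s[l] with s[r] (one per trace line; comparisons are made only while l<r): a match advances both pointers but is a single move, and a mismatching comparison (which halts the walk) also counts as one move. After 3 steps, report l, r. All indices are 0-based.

l=0 r=11: 'd'=='d', l++,r--
l=1 r=10: 'a'=='a', l++,r--
l=2 r=9: 'b'=='b', l++,r--

l=3, r=8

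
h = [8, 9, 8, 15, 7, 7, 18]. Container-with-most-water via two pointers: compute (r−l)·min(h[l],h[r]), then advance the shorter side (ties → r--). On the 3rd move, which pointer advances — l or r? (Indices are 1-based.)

l

[1,7] min(8,18)*6=48 best=48 * → l++
[2,7] min(9,18)*5=45 best=48 → l++
[3,7] min(8,18)*4=32 best=48 → l++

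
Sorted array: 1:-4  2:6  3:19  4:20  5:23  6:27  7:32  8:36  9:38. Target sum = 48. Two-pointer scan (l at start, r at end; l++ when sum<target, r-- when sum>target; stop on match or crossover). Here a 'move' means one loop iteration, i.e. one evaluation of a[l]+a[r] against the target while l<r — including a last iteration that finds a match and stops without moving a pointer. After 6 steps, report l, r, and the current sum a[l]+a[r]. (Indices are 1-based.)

[1,9] -4+38=34 <48 → l++
[2,9] 6+38=44 <48 → l++
[3,9] 19+38=57 >48 → r--
[3,8] 19+36=55 >48 → r--
[3,7] 19+32=51 >48 → r--
[3,6] 19+27=46 <48 → l++

l=4, r=6, sum=47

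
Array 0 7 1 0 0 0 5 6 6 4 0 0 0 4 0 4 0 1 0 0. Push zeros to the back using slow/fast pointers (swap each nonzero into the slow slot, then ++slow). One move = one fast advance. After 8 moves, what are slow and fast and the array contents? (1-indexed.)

slow=1 fast=1: a[fast]=0, fast++
slow=1 fast=2: a[fast]=7≠0 swap→a[1]=7, slow++,fast++
slow=2 fast=3: a[fast]=1≠0 swap→a[2]=1, slow++,fast++
slow=3 fast=4: a[fast]=0, fast++
slow=3 fast=5: a[fast]=0, fast++
slow=3 fast=6: a[fast]=0, fast++
slow=3 fast=7: a[fast]=5≠0 swap→a[3]=5, slow++,fast++
slow=4 fast=8: a[fast]=6≠0 swap→a[4]=6, slow++,fast++

slow=5, fast=9, a=[7, 1, 5, 6, 0, 0, 0, 0, 6, 4, 0, 0, 0, 4, 0, 4, 0, 1, 0, 0]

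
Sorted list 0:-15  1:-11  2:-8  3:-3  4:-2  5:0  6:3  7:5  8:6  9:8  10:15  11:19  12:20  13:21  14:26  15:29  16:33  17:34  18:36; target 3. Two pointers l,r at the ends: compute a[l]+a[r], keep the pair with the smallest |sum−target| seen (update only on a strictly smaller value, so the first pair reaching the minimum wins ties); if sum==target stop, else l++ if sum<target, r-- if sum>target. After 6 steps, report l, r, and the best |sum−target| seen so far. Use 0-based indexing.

[0,18] -15+36=21 d=18 * → r--
[0,17] -15+34=19 d=16 * → r--
[0,16] -15+33=18 d=15 * → r--
[0,15] -15+29=14 d=11 * → r--
[0,14] -15+26=11 d=8 * → r--
[0,13] -15+21=6 d=3 * → r--

l=0, r=12, best |Δ|=3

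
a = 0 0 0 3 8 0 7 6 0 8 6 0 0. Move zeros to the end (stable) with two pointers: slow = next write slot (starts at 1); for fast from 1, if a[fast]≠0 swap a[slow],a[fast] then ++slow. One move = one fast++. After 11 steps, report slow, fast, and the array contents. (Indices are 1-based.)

slow=7, fast=12, a=[3, 8, 7, 6, 8, 6, 0, 0, 0, 0, 0, 0, 0]

slow=1 fast=1: a[fast]=0, fast++
slow=1 fast=2: a[fast]=0, fast++
slow=1 fast=3: a[fast]=0, fast++
slow=1 fast=4: a[fast]=3≠0 swap→a[1]=3, slow++,fast++
slow=2 fast=5: a[fast]=8≠0 swap→a[2]=8, slow++,fast++
slow=3 fast=6: a[fast]=0, fast++
slow=3 fast=7: a[fast]=7≠0 swap→a[3]=7, slow++,fast++
slow=4 fast=8: a[fast]=6≠0 swap→a[4]=6, slow++,fast++
slow=5 fast=9: a[fast]=0, fast++
slow=5 fast=10: a[fast]=8≠0 swap→a[5]=8, slow++,fast++
slow=6 fast=11: a[fast]=6≠0 swap→a[6]=6, slow++,fast++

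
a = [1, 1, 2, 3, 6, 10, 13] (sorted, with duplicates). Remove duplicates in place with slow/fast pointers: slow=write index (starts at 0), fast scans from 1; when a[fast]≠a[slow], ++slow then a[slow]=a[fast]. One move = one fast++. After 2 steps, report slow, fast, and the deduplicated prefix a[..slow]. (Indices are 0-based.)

slow=0 fast=1: a[fast]=1=a[slow] dup, fast++
slow=0 fast=2: a[fast]=2≠a[slow]=1 write a[1]=2, slow++,fast++

slow=1, fast=3, prefix=[1, 2]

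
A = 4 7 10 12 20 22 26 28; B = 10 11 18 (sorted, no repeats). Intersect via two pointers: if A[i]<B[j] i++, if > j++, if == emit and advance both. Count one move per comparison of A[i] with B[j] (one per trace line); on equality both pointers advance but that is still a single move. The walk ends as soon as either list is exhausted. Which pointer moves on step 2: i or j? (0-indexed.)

i=0 j=0: 4<10, i++
i=1 j=0: 7<10, i++

i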